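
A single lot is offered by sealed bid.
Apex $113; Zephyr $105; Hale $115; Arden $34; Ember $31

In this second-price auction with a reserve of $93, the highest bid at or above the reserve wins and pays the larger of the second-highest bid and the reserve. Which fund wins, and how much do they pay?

Bids ranked: 115 (Hale) > 113 (Apex) > 105 (Zephyr) > 34 (Arden) > 31 (Ember)
Hale has the top bid at or above the reserve ($115).
max(second-highest $113, reserve $93) = $113; the reserve does not bind.

Hale pays $113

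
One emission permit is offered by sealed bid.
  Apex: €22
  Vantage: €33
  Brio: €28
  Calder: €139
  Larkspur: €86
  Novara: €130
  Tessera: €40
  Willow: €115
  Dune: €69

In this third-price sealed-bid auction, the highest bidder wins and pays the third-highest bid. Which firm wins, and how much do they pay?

Calder pays €115

Bids ranked: 139 (Calder) > 130 (Novara) > 115 (Willow) > 86 (Larkspur) > 69 (Dune) > 40 (Tessera) > …
Calder is highest; pays the third-highest bid, €115.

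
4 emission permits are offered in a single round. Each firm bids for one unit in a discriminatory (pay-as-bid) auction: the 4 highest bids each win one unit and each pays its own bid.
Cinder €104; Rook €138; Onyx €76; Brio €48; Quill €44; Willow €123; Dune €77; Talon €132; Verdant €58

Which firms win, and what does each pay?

Rook €138, Talon €132, Willow €123, Cinder €104

Bids ranked high→low: 138 (Rook), 132 (Talon), 123 (Willow), 104 (Cinder), 77 (Dune), 76 (Onyx), …
The 4 highest are Rook, Talon, Willow, Cinder.
Each winner pays its own bid: Rook €138, Talon €132, Willow €123, Cinder €104.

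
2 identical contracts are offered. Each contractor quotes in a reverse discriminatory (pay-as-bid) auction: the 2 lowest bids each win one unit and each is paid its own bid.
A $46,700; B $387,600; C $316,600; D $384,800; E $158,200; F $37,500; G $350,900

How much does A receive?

A is paid $46,700

Bids ranked low→high: 37,500 (F), 46,700 (A), 158,200 (E), 316,600 (C), …
The 2 lowest are F, A.
A wins → own bid $46,700.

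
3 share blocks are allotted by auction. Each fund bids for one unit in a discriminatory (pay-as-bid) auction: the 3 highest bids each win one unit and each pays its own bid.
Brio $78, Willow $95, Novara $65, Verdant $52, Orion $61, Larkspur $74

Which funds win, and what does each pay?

Ordering the bids: 95 (Willow), 78 (Brio), 74 (Larkspur), 65 (Novara), 61 (Orion), …
Top 3: Willow, Brio, Larkspur.
Each winner pays its own bid: Willow $95, Brio $78, Larkspur $74.

Willow $95, Brio $78, Larkspur $74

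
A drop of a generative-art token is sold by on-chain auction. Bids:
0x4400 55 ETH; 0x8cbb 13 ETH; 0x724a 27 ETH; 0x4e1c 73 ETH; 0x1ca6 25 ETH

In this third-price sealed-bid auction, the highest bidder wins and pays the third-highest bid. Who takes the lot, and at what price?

Rule: the highest bidder wins and pays the third-highest bid.
Sorting bids: 73 (0x4e1c) > 55 (0x4400) > 27 (0x724a) > 25 (0x1ca6) > 13 (0x8cbb)
0x4e1c wins; payment is bid #3 in the ranking = 27 ETH.

0x4e1c pays 27 ETH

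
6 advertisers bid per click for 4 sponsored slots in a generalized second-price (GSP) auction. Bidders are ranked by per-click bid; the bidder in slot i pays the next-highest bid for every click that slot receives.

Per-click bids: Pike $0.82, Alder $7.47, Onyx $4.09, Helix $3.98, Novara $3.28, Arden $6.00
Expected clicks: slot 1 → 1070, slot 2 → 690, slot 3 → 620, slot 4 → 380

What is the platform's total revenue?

Ranked by bid: $7.47 (Alder) > $6.00 (Arden) > $4.09 (Onyx) > $3.98 (Helix) > $3.28 (Novara) > …
Slot 1: Alder pays $6.00 × 1070 = $6420.00
Slot 2: Arden pays $4.09 × 690 = $2822.10
Slot 3: Onyx pays $3.98 × 620 = $2467.60
Slot 4: Helix pays $3.28 × 380 = $1246.40
Total = $12956.10

Total revenue: $12956.10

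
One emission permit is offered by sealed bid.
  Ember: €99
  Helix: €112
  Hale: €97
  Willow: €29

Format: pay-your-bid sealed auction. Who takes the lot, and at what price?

Helix pays €112

Rule: the highest bidder wins and pays their own bid.
Bids in order: 112 (Helix) > 99 (Ember) > 97 (Hale) > 29 (Willow)
Helix is highest → pays own bid, €112.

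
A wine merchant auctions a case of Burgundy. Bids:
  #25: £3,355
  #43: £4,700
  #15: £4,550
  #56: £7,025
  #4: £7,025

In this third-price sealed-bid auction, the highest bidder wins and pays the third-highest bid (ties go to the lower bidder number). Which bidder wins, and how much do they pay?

Third-price sealed-bid auction: the highest bidder wins and pays the third-highest bid.
Bids in order: 7,025 (#4) > 7,025 (#56) > 4,700 (#43) > 4,550 (#15) > 3,355 (#25)
#4 and #56 tie at £7,025; tie-break gives it to #4.
#4 is highest; pays the third-highest bid, £4,700.

#4 pays £4,700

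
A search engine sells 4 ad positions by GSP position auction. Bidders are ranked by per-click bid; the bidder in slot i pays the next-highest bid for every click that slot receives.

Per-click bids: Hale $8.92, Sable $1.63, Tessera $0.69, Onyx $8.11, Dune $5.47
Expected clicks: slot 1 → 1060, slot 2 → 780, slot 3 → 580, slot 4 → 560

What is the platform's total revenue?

Ranked by bid: $8.92 (Hale) > $8.11 (Onyx) > $5.47 (Dune) > $1.63 (Sable) > $0.69 (Tessera)
Slot 1: Hale pays $8.11 × 1060 = $8596.60
Slot 2: Onyx pays $5.47 × 780 = $4266.60
Slot 3: Dune pays $1.63 × 580 = $945.40
Slot 4: Sable pays $0.69 × 560 = $386.40
Total = $14195.00

Total revenue: $14195.00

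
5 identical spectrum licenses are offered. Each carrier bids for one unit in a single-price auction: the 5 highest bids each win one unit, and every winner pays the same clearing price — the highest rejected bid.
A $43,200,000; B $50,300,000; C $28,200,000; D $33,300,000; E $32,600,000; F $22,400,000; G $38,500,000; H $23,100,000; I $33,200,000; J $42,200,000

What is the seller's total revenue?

Bids ranked high→low: 50,300,000 (B), 43,200,000 (A), 42,200,000 (J), 38,500,000 (G), 33,300,000 (D), 33,200,000 (I), 32,600,000 (E), …
The 5 highest are B, A, J, G, D.
First losing bid is I's $33,200,000, which sets the uniform price.
Total revenue = 5 × $33,200,000 = $166,000,000.

Total revenue: $166,000,000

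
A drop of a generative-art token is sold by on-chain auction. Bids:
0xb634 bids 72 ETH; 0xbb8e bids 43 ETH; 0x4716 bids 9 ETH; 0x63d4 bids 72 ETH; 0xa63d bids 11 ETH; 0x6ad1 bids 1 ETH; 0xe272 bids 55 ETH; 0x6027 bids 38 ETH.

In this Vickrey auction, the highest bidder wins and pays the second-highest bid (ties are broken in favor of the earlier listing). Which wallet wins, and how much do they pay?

Bids in order: 72 (0xb634) > 72 (0x63d4) > 55 (0xe272) > 43 (0xbb8e) > 38 (0x6027) > 11 (0xa63d) > …
Tie at 72 ETH → 0xb634 wins by tie-break.
0xb634 wins with the highest bid; price is set by the runner-up at 72 ETH.

0xb634 pays 72 ETH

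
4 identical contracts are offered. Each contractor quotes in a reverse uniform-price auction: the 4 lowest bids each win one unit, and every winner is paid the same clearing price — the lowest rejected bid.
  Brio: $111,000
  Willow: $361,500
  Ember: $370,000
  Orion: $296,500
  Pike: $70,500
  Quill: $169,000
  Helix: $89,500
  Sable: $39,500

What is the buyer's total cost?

Total cost: $676,000

Bids ranked low→high: 39,500 (Sable), 70,500 (Pike), 89,500 (Helix), 111,000 (Brio), 169,000 (Quill), 296,500 (Orion), …
Winners (4 units): Sable, Pike, Helix, Brio.
Clearing price = lowest rejected bid = $169,000.
Total cost = 4 × $169,000 = $676,000.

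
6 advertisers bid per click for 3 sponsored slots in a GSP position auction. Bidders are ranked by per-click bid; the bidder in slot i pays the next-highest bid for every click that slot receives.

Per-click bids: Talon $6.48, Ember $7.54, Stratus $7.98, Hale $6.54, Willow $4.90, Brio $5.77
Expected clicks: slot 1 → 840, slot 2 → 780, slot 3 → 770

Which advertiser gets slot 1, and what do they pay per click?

Ranked by bid: $7.98 (Stratus) > $7.54 (Ember) > $6.54 (Hale) > $6.48 (Talon) > …
Slot 1 goes to the first-ranked bidder, Stratus, who pays the next bid down: $7.54/click.

Stratus; $7.54 per click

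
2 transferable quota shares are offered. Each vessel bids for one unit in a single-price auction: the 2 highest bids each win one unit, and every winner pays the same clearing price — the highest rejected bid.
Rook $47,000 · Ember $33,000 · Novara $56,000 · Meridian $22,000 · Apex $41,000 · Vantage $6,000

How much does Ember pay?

Sorting: 56,000 (Novara), 47,000 (Rook), 41,000 (Apex), 33,000 (Ember), …
The 2 highest are Novara, Rook.
Clearing price = highest rejected bid = $41,000.
Ember does not win → pays $0.

Ember pays $0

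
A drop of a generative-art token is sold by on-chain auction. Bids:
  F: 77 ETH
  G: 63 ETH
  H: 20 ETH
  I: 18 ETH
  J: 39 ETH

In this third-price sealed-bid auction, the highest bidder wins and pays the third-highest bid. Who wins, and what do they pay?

F pays 39 ETH

Rule: the highest bidder wins and pays the third-highest bid.
Bids in order: 77 (F) > 63 (G) > 39 (J) > 20 (H) > 18 (I)
F wins; payment is bid #3 in the ranking = 39 ETH.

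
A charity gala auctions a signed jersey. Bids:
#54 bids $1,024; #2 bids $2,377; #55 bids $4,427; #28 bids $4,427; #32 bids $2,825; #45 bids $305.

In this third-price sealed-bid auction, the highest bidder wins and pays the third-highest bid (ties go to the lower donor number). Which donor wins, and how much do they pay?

#28 pays $2,825

Sorting bids: 4,427 (#28) > 4,427 (#55) > 2,825 (#32) > 2,377 (#2) > 1,024 (#54) > 305 (#45)
#28 and #55 tie at $4,427; tie-break gives it to #28.
#28 is highest; pays the third-highest bid, $2,825.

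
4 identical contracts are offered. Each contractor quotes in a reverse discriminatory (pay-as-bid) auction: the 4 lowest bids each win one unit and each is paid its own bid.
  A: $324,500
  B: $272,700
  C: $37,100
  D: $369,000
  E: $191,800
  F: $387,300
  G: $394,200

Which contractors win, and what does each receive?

C $37,100, E $191,800, B $272,700, A $324,500

Ordering the bids: 37,100 (C), 191,800 (E), 272,700 (B), 324,500 (A), 369,000 (D), 387,300 (F), …
Lowest 4: C, E, B, A.
Each winner is paid its own bid: C $37,100, E $191,800, B $272,700, A $324,500.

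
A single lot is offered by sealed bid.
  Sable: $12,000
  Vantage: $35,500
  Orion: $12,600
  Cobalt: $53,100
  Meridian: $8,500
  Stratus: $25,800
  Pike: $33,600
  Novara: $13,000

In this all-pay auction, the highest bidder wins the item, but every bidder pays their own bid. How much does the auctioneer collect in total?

Total revenue: $194,100

Sorting bids: 53,100 (Cobalt) > 35,500 (Vantage) > 33,600 (Pike) > 25,800 (Stratus) > 13,000 (Novara) > 12,600 (Orion) > …
Cobalt wins with the top bid; all bids are sunk regardless.
Every bidder forfeits their bid regardless of winning.
Revenue = 12,000 + 35,500 + 12,600 + 53,100 + 8,500 + 25,800 + 33,600 + 13,000 = $194,100.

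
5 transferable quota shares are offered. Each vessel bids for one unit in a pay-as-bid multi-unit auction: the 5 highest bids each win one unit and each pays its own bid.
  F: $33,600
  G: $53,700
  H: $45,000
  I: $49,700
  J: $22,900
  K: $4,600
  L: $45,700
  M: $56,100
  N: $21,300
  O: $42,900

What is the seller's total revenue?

Ordering the bids: 56,100 (M), 53,700 (G), 49,700 (I), 45,700 (L), 45,000 (H), 42,900 (O), 33,600 (F), …
The 5 highest are M, G, I, L, H.
Total revenue = 56,100 + 53,700 + 49,700 + 45,700 + 45,000 = $250,200.

Total revenue: $250,200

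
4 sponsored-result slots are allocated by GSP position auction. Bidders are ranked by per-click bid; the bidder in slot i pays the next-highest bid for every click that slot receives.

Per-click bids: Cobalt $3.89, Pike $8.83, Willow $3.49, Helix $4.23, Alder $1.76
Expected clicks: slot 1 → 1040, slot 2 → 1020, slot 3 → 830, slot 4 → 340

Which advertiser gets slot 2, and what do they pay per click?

Per-click bids in order: $8.83 (Pike) > $4.23 (Helix) > $3.89 (Cobalt) > $3.49 (Willow) > $1.76 (Alder)
Slot 2 goes to the second-ranked bidder, Helix, who pays the next bid down: $3.89/click.

Helix; $3.89 per click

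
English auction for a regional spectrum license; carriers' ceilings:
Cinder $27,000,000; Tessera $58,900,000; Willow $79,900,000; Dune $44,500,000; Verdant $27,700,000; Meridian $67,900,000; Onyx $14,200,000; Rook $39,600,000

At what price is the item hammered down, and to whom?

Willow wins at $67,900,000

Limits in order: 79,900,000 (Willow) > 67,900,000 (Meridian) > 58,900,000 (Tessera) > 44,500,000 (Dune) > 39,600,000 (Rook) > 27,700,000 (Verdant) > …
Bidding ends when Meridian exits at $67,900,000; Willow takes it.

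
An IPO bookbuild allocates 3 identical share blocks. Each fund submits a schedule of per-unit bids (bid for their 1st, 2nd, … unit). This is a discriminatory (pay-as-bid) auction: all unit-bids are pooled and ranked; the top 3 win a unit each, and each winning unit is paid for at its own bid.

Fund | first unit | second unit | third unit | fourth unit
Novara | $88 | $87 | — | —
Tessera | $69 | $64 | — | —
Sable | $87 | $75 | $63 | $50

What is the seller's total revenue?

Total revenue: $262

All unit-bids, highest first — top 3: 88 (Novara-1), 87 (Novara-2), 87 (Sable-1)
Next rejected bid: $75 (not a price — pay-as-bid).
Each winning unit pays its own bid.
Revenue = 88 + 87 + 87 = $262.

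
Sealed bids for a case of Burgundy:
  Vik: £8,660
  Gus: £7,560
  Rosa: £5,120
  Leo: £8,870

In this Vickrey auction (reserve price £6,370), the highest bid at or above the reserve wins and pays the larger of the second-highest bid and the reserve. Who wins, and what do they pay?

Leo pays £8,660

Rule: the highest bid at or above the reserve wins and pays the larger of the second-highest bid and the reserve.
Bids ranked: 8,870 (Leo) > 8,660 (Vik) > 7,560 (Gus) > 5,120 (Rosa)
Highest eligible bid: Leo at £8,870.
max(second-highest £8,660, reserve £6,370) = £8,660; the reserve does not bind.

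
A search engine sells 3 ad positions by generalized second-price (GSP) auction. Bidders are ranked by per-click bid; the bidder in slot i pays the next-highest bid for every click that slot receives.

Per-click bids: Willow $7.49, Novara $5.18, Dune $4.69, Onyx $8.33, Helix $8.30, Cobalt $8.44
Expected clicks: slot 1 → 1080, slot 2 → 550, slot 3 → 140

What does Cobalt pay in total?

Sorting advertisers: $8.44 (Cobalt) > $8.33 (Onyx) > $8.30 (Helix) > $7.49 (Willow) > …
Cobalt holds slot 1 → pays next bid $8.33 × 1080 clicks = $8996.40.

Cobalt pays $8996.40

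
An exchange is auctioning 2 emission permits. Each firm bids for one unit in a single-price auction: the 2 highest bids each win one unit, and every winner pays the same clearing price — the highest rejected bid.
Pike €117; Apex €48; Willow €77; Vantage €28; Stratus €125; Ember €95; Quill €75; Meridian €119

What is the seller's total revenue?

Ordering the bids: 125 (Stratus), 119 (Meridian), 117 (Pike), 95 (Ember), …
The 2 highest are Stratus, Meridian.
Highest unsuccessful bid: €117 → clearing price.
Total revenue = 2 × €117 = €234.

Total revenue: €234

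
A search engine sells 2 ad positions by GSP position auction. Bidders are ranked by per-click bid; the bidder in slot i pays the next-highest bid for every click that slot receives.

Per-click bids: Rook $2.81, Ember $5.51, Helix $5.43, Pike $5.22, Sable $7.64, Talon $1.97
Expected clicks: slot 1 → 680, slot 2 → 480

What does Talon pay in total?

Sorting advertisers: $7.64 (Sable) > $5.51 (Ember) > $5.43 (Helix) > …
Talon ranks below slot 2 → no slot, pays nothing.

Talon pays $0.00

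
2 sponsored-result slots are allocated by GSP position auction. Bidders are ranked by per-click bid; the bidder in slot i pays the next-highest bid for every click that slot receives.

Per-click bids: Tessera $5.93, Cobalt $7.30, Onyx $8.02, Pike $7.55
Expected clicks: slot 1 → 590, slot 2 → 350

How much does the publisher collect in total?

Ranked by bid: $8.02 (Onyx) > $7.55 (Pike) > $7.30 (Cobalt) > …
Slot 1: Onyx pays $7.55 × 590 = $4454.50
Slot 2: Pike pays $7.30 × 350 = $2555.00
Total = $7009.50

Total revenue: $7009.50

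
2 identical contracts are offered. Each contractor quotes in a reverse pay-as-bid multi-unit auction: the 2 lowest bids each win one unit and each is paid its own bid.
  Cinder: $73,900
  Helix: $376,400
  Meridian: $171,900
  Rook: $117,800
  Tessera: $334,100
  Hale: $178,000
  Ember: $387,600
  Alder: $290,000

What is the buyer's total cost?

Total cost: $191,700

Sorting: 73,900 (Cinder), 117,800 (Rook), 171,900 (Meridian), 178,000 (Hale), …
Lowest 2: Cinder, Rook.
Total cost = 73,900 + 117,800 = $191,700.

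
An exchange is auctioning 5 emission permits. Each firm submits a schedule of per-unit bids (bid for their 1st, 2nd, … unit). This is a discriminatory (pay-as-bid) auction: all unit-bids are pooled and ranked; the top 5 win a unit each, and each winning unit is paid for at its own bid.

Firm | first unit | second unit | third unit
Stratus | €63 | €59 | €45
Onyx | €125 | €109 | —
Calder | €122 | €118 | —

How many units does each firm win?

All unit-bids, highest first — top 5: 125 (Onyx-1), 122 (Calder-1), 118 (Calder-2), 109 (Onyx-2), 63 (Stratus-1)
Next rejected bid: €59 (not a price — pay-as-bid).
Allocation: Calder 2, Onyx 2, Stratus 1.

Calder 2, Onyx 2, Stratus 1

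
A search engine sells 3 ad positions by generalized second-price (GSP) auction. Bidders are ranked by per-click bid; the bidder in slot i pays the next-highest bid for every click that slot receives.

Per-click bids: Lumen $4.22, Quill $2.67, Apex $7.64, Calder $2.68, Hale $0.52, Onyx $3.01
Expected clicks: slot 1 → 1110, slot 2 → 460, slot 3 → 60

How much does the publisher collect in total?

Total revenue: $6229.60

Sorting advertisers: $7.64 (Apex) > $4.22 (Lumen) > $3.01 (Onyx) > $2.68 (Calder) > …
Slot 1: Apex pays $4.22 × 1110 = $4684.20
Slot 2: Lumen pays $3.01 × 460 = $1384.60
Slot 3: Onyx pays $2.68 × 60 = $160.80
Total = $6229.60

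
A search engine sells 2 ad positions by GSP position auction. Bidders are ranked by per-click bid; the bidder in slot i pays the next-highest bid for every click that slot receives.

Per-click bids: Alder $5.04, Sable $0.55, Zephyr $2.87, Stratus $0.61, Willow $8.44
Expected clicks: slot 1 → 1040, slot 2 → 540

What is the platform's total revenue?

Total revenue: $6791.40

Ranked by bid: $8.44 (Willow) > $5.04 (Alder) > $2.87 (Zephyr) > …
Slot 1: Willow pays $5.04 × 1040 = $5241.60
Slot 2: Alder pays $2.87 × 540 = $1549.80
Total = $6791.40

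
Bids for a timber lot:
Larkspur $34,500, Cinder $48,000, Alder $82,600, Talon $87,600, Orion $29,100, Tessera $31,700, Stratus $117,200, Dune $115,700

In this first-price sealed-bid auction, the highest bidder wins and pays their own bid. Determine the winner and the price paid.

First-price sealed-bid auction: the highest bidder wins and pays their own bid.
Bids ranked: 117,200 (Stratus) > 115,700 (Dune) > 87,600 (Talon) > 82,600 (Alder) > 48,000 (Cinder) > 34,500 (Larkspur) > …
Stratus is highest → pays own bid, $117,200.

Stratus pays $117,200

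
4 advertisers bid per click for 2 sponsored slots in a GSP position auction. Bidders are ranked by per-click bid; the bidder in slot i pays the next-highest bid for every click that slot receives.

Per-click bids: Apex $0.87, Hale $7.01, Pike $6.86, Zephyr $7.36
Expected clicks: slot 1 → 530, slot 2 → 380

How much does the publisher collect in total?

Per-click bids in order: $7.36 (Zephyr) > $7.01 (Hale) > $6.86 (Pike) > …
Slot 1: Zephyr pays $7.01 × 530 = $3715.30
Slot 2: Hale pays $6.86 × 380 = $2606.80
Total = $6322.10

Total revenue: $6322.10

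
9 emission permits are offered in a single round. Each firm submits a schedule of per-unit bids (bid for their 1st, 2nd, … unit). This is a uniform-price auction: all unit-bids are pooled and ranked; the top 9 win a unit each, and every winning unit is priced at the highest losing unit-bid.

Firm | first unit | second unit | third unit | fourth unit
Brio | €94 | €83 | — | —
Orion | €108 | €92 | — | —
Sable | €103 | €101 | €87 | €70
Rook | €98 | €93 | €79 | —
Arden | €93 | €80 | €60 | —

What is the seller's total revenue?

Merging the schedules and taking the best 9: 108 (Orion-1), 103 (Sable-1), 101 (Sable-2), 98 (Rook-1), 94 (Brio-1), 93 (Rook-2), 93 (Arden-1), 92 (Orion-2), 87 (Sable-3)
The (k+1)-th unit-bid is €83.
Allocation: Arden 1, Brio 1, Orion 2, Rook 2, Sable 3. Every unit priced at €83.
Revenue = 9 × 83 = €747.

Total revenue: €747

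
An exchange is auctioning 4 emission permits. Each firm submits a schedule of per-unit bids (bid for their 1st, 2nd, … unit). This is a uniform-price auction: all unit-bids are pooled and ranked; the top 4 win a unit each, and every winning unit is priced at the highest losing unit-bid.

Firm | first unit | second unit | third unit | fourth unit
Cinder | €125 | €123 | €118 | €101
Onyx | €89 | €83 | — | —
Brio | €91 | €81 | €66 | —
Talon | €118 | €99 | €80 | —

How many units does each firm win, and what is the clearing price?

All unit-bids, highest first — top 4: 125 (Cinder-1), 123 (Cinder-2), 118 (Cinder-3), 118 (Talon-1)
First bid not allocated: €101.
Allocation: Cinder 3, Talon 1.

Cinder 3, Talon 1; clearing price €101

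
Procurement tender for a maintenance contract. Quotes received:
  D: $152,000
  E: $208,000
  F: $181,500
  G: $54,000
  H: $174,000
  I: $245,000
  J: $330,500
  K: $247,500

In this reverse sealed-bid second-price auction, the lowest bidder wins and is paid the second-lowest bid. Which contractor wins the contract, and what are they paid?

G is paid $152,000

Rule: the lowest bidder wins and is paid the second-lowest bid.
Bids in order: 54,000 (G) < 152,000 (D) < 174,000 (H) < 181,500 (F) < 208,000 (E) < 245,000 (I) < …
G is lowest; is paid the second-lowest bid, $152,000.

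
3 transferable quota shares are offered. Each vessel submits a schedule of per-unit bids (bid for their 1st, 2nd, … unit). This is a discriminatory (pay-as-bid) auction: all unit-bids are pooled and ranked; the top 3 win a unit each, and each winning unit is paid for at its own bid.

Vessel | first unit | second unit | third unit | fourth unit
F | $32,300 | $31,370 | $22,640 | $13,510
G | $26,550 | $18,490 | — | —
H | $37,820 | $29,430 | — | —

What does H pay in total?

H pays $37,820

Pooled unit-bids ranked (top 3): 37,820 (H-1), 32,300 (F-1), 31,370 (F-2)
Next rejected bid: $29,430 (not a price — pay-as-bid).
H's winning unit-bids: 37,820 = $37,820.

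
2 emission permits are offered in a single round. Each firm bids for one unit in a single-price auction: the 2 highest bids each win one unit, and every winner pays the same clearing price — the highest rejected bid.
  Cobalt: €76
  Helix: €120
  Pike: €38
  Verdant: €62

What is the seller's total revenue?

Sorting: 120 (Helix), 76 (Cobalt), 62 (Verdant), 38 (Pike)
Top 2: Helix, Cobalt.
Clearing price = highest rejected bid = €62.
Total revenue = 2 × €62 = €124.

Total revenue: €124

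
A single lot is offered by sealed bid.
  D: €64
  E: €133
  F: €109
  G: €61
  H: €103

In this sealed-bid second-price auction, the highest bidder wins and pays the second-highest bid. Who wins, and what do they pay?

E pays €109

Bids ranked: 133 (E) > 109 (F) > 103 (H) > 64 (D) > 61 (G)
E is highest; pays the second-highest bid, €109.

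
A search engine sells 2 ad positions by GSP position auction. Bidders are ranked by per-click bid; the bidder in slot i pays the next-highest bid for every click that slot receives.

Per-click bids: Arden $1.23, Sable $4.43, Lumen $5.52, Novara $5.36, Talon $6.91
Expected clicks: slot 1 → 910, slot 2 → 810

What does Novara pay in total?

Sorting advertisers: $6.91 (Talon) > $5.52 (Lumen) > $5.36 (Novara) > …
Novara ranks below slot 2 → no slot, pays nothing.

Novara pays $0.00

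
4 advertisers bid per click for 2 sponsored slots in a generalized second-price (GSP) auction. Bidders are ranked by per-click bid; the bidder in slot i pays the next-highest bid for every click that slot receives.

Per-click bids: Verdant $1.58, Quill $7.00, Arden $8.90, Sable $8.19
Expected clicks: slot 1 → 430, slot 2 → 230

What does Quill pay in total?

Quill pays $0.00

Per-click bids in order: $8.90 (Arden) > $8.19 (Sable) > $7.00 (Quill) > …
Quill ranks below slot 2 → no slot, pays nothing.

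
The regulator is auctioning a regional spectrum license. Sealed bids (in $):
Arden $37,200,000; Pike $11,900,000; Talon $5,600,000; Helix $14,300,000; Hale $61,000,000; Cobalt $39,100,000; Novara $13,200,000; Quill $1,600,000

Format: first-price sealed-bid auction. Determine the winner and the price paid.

Hale pays $61,000,000

Bids in order: 61,000,000 (Hale) > 39,100,000 (Cobalt) > 37,200,000 (Arden) > 14,300,000 (Helix) > 13,200,000 (Novara) > 11,900,000 (Pike) > …
First-price: Hale pays what they bid, $61,000,000.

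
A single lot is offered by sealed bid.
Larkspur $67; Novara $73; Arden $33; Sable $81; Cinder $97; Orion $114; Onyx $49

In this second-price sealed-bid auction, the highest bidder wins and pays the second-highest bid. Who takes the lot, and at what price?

Bids in order: 114 (Orion) > 97 (Cinder) > 81 (Sable) > 73 (Novara) > 67 (Larkspur) > 49 (Onyx) > …
Orion is highest; pays the second-highest bid, $97.

Orion pays $97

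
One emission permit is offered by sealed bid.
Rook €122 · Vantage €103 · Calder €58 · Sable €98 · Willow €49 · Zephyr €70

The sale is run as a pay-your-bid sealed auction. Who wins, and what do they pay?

Rule: the highest bidder wins and pays their own bid.
Bids ranked: 122 (Rook) > 103 (Vantage) > 98 (Sable) > 70 (Zephyr) > 58 (Calder) > 49 (Willow)
Rook is highest → pays own bid, €122.

Rook pays €122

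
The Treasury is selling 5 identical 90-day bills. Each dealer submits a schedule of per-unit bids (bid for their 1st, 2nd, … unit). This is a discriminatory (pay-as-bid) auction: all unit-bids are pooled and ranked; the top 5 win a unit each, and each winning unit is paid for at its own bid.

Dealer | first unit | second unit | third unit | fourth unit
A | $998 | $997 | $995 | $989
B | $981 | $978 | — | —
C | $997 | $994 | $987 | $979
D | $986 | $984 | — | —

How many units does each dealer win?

Merging the schedules and taking the best 5: 998 (A-1), 997 (A-2), 997 (C-1), 995 (A-3), 994 (C-2)
Next rejected bid: $989 (not a price — pay-as-bid).
Allocation: A 3, C 2.

A 3, C 2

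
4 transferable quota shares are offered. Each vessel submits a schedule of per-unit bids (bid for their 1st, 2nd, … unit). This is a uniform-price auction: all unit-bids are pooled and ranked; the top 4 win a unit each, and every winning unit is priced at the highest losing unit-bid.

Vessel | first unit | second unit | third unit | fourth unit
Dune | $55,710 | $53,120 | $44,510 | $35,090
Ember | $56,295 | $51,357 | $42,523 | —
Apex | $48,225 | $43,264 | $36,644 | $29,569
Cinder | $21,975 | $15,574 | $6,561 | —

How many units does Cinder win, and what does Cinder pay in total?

Merging the schedules and taking the best 4: 56,295 (Ember-1), 55,710 (Dune-1), 53,120 (Dune-2), 51,357 (Ember-2)
The (k+1)-th unit-bid is $48,225.
Cinder wins 0 unit(s) at $48,225 each.

Cinder: 0 units, pays $0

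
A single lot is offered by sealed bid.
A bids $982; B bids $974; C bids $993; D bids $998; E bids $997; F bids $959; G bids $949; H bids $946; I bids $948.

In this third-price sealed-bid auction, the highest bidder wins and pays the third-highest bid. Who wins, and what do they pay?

D pays $993

Rule: the highest bidder wins and pays the third-highest bid.
Bids ranked: 998 (D) > 997 (E) > 993 (C) > 982 (A) > 974 (B) > 959 (F) > …
D is highest; pays the third-highest bid, $993.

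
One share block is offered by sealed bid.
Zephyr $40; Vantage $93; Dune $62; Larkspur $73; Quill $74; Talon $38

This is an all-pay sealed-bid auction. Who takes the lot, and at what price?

Vantage pays $93

Sorting bids: 93 (Vantage) > 74 (Quill) > 73 (Larkspur) > 62 (Dune) > 40 (Zephyr) > 38 (Talon)
Vantage wins with the top bid; all bids are sunk regardless.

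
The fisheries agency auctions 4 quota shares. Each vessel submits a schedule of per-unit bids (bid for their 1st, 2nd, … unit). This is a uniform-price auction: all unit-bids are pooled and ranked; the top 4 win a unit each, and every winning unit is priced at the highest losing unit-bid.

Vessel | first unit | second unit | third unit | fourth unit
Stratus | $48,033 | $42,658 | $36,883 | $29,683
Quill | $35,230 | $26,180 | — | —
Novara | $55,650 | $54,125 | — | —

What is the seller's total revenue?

Pooled unit-bids ranked (top 4): 55,650 (Novara-1), 54,125 (Novara-2), 48,033 (Stratus-1), 42,658 (Stratus-2)
Highest rejected unit-bid = $36,883.
Allocation: Novara 2, Stratus 2. Every unit priced at $36,883.
Revenue = 4 × 36,883 = $147,532.

Total revenue: $147,532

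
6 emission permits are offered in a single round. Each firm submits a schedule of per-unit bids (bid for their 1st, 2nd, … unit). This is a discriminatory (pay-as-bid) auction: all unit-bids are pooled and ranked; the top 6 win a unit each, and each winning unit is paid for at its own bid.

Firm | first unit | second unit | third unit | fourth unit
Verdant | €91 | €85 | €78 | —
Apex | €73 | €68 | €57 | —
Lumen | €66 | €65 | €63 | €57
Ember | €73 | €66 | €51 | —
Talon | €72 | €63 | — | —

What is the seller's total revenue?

Merging the schedules and taking the best 6: 91 (Verdant-1), 85 (Verdant-2), 78 (Verdant-3), 73 (Apex-1), 73 (Ember-1), 72 (Talon-1)
Next rejected bid: €68 (not a price — pay-as-bid).
Each winning unit pays its own bid.
Revenue = 91 + 85 + 78 + 73 + 73 + 72 = €472.

Total revenue: €472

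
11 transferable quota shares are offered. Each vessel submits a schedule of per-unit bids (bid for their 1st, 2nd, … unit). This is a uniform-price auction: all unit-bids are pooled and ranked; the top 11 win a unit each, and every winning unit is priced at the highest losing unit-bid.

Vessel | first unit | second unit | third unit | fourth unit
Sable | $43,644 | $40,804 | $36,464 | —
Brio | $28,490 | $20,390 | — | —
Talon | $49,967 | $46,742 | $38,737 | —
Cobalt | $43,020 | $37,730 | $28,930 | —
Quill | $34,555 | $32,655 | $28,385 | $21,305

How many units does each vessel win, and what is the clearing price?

Cobalt 3, Quill 2, Sable 3, Talon 3; clearing price $28,490

Pooled unit-bids ranked (top 11): 49,967 (Talon-1), 46,742 (Talon-2), 43,644 (Sable-1), 43,020 (Cobalt-1), 40,804 (Sable-2), 38,737 (Talon-3), 37,730 (Cobalt-2), 36,464 (Sable-3), 34,555 (Quill-1), 32,655 (Quill-2), 28,930 (Cobalt-3)
Highest rejected unit-bid = $28,490.
Allocation: Cobalt 3, Quill 2, Sable 3, Talon 3.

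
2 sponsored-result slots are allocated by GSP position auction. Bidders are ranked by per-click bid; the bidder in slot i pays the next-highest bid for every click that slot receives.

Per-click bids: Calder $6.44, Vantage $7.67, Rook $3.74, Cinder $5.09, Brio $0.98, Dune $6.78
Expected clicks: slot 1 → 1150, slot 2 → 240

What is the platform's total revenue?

Sorting advertisers: $7.67 (Vantage) > $6.78 (Dune) > $6.44 (Calder) > …
Slot 1: Vantage pays $6.78 × 1150 = $7797.00
Slot 2: Dune pays $6.44 × 240 = $1545.60
Total = $9342.60

Total revenue: $9342.60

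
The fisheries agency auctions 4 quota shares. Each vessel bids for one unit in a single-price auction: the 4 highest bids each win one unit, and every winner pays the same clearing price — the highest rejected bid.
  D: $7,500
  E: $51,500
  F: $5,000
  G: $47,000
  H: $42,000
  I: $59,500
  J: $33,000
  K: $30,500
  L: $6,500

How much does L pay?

Sorting: 59,500 (I), 51,500 (E), 47,000 (G), 42,000 (H), 33,000 (J), 30,500 (K), …
Top 4: I, E, G, H.
Highest unsuccessful bid: $33,000 → clearing price.
L does not win → pays $0.

L pays $0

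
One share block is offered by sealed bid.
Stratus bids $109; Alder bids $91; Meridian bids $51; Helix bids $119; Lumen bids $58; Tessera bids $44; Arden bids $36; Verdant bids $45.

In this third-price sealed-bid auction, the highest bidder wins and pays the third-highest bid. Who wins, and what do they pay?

Helix pays $91

Sorting bids: 119 (Helix) > 109 (Stratus) > 91 (Alder) > 58 (Lumen) > 51 (Meridian) > 45 (Verdant) > …
Helix is highest; pays the third-highest bid, $91.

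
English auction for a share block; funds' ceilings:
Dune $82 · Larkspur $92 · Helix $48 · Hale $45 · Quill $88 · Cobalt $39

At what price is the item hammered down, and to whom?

Limits in order: 92 (Larkspur) > 88 (Quill) > 82 (Dune) > 48 (Helix) > 45 (Hale) > 39 (Cobalt)
Once the price passes $88, only Larkspur is left; the hammer falls at Quill's limit of $88.

Larkspur wins at $88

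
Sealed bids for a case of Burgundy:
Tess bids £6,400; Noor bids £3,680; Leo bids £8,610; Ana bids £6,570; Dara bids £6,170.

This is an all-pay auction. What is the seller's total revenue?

Bids in order: 8,610 (Leo) > 6,570 (Ana) > 6,400 (Tess) > 6,170 (Dara) > 3,680 (Noor)
Leo wins with the top bid; all bids are sunk regardless.
Every bidder forfeits their bid regardless of winning.
Revenue = 6,400 + 3,680 + 8,610 + 6,570 + 6,170 = £31,430.

Total revenue: £31,430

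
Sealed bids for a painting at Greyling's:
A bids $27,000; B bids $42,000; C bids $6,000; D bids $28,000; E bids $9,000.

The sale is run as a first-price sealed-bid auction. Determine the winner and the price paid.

Bids in order: 42,000 (B) > 28,000 (D) > 27,000 (A) > 9,000 (E) > 6,000 (C)
B is highest → pays own bid, $42,000.

B pays $42,000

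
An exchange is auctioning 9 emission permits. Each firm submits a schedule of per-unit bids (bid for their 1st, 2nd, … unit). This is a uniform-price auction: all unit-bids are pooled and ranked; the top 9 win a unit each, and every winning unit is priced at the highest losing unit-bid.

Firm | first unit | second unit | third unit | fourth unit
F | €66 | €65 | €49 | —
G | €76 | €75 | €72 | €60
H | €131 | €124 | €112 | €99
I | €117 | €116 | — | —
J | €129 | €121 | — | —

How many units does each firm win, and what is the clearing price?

G 1, H 4, I 2, J 2; clearing price €75

Merging the schedules and taking the best 9: 131 (H-1), 129 (J-1), 124 (H-2), 121 (J-2), 117 (I-1), 116 (I-2), 112 (H-3), 99 (H-4), 76 (G-1)
Highest rejected unit-bid = €75.
Allocation: G 1, H 4, I 2, J 2.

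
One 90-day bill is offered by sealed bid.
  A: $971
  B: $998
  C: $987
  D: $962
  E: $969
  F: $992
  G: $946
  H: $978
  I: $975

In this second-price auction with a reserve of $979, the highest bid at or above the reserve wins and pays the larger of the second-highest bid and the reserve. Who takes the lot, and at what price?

Sorting bids: 998 (B) > 992 (F) > 987 (C) > 978 (H) > 975 (I) > 971 (A) > …
B has the top bid at or above the reserve ($998).
Second-highest bid $992 exceeds the reserve $979 → payment $992.

B pays $992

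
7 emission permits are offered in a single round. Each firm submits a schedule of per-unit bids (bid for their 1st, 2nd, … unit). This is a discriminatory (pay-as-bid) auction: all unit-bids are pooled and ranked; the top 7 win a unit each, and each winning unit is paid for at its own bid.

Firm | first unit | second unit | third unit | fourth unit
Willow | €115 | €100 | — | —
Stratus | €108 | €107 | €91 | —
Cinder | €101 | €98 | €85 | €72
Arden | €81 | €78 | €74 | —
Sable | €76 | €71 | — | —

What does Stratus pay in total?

Pooled unit-bids ranked (top 7): 115 (Willow-1), 108 (Stratus-1), 107 (Stratus-2), 101 (Cinder-1), 100 (Willow-2), 98 (Cinder-2), 91 (Stratus-3)
Next rejected bid: €85 (not a price — pay-as-bid).
Stratus's winning unit-bids: 108 + 107 + 91 = €306.

Stratus pays €306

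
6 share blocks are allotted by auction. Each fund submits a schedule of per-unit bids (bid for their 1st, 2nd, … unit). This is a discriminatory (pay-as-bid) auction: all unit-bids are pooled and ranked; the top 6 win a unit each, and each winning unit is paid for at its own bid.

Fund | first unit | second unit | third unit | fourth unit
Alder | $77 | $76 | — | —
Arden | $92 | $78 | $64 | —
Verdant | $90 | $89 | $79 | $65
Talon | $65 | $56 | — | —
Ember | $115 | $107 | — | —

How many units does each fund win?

Arden 1, Ember 2, Verdant 3

Pooled unit-bids ranked (top 6): 115 (Ember-1), 107 (Ember-2), 92 (Arden-1), 90 (Verdant-1), 89 (Verdant-2), 79 (Verdant-3)
Next rejected bid: $78 (not a price — pay-as-bid).
Allocation: Arden 1, Ember 2, Verdant 3.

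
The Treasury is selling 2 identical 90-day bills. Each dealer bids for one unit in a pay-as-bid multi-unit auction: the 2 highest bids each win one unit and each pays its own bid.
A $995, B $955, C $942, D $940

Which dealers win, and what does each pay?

Bids ranked high→low: 995 (A), 955 (B), 942 (C), 940 (D)
Winners (2 units): A, B.
Each winner pays its own bid: A $995, B $955.

A $995, B $955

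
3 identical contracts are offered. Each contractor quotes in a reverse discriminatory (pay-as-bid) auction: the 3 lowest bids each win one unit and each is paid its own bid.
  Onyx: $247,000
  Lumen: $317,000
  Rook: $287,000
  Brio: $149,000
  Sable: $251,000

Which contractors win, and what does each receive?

Brio $149,000, Onyx $247,000, Sable $251,000

Ordering the bids: 149,000 (Brio), 247,000 (Onyx), 251,000 (Sable), 287,000 (Rook), 317,000 (Lumen)
Lowest 3: Brio, Onyx, Sable.
Each winner is paid its own bid: Brio $149,000, Onyx $247,000, Sable $251,000.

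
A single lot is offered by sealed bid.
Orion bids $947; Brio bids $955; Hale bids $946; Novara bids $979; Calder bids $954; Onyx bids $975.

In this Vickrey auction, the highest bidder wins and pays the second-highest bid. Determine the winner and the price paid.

Bids in order: 979 (Novara) > 975 (Onyx) > 955 (Brio) > 954 (Calder) > 947 (Orion) > 946 (Hale)
Second-price: Novara pays Onyx's bid of $975.

Novara pays $975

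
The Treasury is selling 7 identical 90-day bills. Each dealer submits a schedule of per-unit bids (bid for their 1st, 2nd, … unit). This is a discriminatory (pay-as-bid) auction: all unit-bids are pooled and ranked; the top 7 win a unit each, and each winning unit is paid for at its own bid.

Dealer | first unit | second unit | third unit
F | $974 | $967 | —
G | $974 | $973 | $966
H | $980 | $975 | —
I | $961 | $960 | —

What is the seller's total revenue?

Total revenue: $6,809

Pooled unit-bids ranked (top 7): 980 (H-1), 975 (H-2), 974 (F-1), 974 (G-1), 973 (G-2), 967 (F-2), 966 (G-3)
Next rejected bid: $961 (not a price — pay-as-bid).
Each winning unit pays its own bid.
Revenue = 980 + 975 + 974 + 974 + 973 + 967 + 966 = $6,809.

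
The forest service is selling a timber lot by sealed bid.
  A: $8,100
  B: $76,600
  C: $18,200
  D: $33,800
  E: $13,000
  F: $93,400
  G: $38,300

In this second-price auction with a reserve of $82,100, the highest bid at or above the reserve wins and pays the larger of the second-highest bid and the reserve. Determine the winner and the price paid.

F pays $82,100

Bids in order: 93,400 (F) > 76,600 (B) > 38,300 (G) > 33,800 (D) > 18,200 (C) > 13,000 (E) > …
Highest eligible bid: F at $93,400.
Second-highest bid $76,600 is below the reserve $82,100, so the reserve binds → payment $82,100.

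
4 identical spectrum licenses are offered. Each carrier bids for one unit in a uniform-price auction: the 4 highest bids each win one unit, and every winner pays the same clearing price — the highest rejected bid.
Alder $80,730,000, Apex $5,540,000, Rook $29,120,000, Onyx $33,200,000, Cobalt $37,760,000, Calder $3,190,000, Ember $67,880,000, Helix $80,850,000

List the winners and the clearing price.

Bids ranked high→low: 80,850,000 (Helix), 80,730,000 (Alder), 67,880,000 (Ember), 37,760,000 (Cobalt), 33,200,000 (Onyx), 29,120,000 (Rook), …
Winners (4 units): Helix, Alder, Ember, Cobalt.
First losing bid is Onyx's $33,200,000, which sets the uniform price.

Helix, Alder, Ember, Cobalt; each pays $33,200,000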